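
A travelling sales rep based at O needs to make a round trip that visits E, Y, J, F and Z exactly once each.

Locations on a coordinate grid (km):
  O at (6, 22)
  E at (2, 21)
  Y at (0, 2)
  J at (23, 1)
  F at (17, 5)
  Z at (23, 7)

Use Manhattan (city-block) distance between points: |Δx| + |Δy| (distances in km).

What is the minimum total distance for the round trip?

O → E → Y → J → F → Z → O: 5+21+24+10+8+32 = 100
O → E → Y → J → Z → F → O: 5+21+24+6+8+28 = 92
O → E → Y → F → J → Z → O: 5+21+20+10+6+32 = 94
O → E → Y → F → Z → J → O: 5+21+20+8+6+38 = 98
O → E → Y → Z → J → F → O: 5+21+28+6+10+28 = 98
O → E → Y → Z → F → J → O: 5+21+28+8+10+38 = 110
O → E → J → Y → F → Z → O: 5+41+24+20+8+32 = 130
O → E → J → Y → Z → F → O: 5+41+24+28+8+28 = 134
O → E → J → F → Y → Z → O: 5+41+10+20+28+32 = 136
O → E → J → F → Z → Y → O: 5+41+10+8+28+26 = 118
O → E → J → Z → Y → F → O: 5+41+6+28+20+28 = 128
O → E → J → Z → F → Y → O: 5+41+6+8+20+26 = 106
O → E → F → Y → J → Z → O: 5+31+20+24+6+32 = 118
O → E → F → Y → Z → J → O: 5+31+20+28+6+38 = 128
… (46 more)
The minimum is 92.
One optimal route: O → E → Y → J → Z → F → O (or its reverse).

Shortest round trip = 92 km.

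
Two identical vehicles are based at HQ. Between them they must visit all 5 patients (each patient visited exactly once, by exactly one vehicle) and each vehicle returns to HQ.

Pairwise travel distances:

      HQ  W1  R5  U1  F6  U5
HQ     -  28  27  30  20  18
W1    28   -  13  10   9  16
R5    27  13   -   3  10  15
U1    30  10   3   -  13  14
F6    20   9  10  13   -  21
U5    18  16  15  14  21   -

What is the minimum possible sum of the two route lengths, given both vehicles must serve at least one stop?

105 — the smallest possible combined total.

There are 2^4 − 1 = 15 ways to divide the 5 stops into two non-empty groups. For each, the best each vehicle can do is its own shortest tour through its group:
  {W1} + {R5, U1, F6, U5}: 56 + 65 = 121
  {R5} + {W1, U1, F6, U5}: 54 + 71 = 125
  {W1, R5} + {U1, F6, U5}: 68 + 65 = 133
  {U1} + {W1, R5, F6, U5}: 60 + 75 = 135
  {W1, U1} + {R5, F6, U5}: 68 + 63 = 131
  {R5, U1} + {W1, F6, U5}: 60 + 63 = 123
  … (15 splits in total)
  {W1, R5, U1, F6} + {U5}: 69 + 36 = 105  ← best
Best: vehicle 1 HQ → R5 → U1 → W1 → F6 → HQ = 69; vehicle 2 HQ → U5 → HQ = 36; combined 105.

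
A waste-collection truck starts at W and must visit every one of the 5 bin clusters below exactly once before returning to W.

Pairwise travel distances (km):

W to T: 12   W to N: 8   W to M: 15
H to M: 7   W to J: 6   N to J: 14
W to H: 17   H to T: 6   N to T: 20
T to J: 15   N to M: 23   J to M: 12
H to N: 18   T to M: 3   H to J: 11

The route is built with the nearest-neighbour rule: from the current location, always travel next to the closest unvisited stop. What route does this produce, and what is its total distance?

Total distance 57 km via the nearest-neighbour route W → J → H → T → M → N → W.

At W the remaining stops are J 6, N 8, T 12, M 15, H 17; go to J.
At J the remaining stops are H 11, M 12, N 14, T 15; go to H.
At H the remaining stops are T 6, M 7, N 18; go to T.
At T the remaining stops are M 3, N 20; go to M.
At M the remaining stops are N 23; go to N.
Return N→W: 8.
Total = 6 + 11 + 6 + 3 + 23 + 8 = 57.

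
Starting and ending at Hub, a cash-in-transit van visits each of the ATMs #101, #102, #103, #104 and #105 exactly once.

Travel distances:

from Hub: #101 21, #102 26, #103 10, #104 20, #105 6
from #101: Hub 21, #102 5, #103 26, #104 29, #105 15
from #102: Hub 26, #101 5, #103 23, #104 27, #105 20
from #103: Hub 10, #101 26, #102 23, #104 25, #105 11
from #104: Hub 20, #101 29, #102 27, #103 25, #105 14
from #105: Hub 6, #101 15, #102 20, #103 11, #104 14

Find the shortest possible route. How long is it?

There are 60 distinct closed tours to check (reversals are equivalent).
Hub → #101 → #102 → #103 → #104 → #105 → Hub: 21+5+23+25+14+6 = 94
Hub → #101 → #102 → #103 → #105 → #104 → Hub: 21+5+23+11+14+20 = 94
Hub → #101 → #102 → #104 → #103 → #105 → Hub: 21+5+27+25+11+6 = 95
Hub → #101 → #102 → #104 → #105 → #103 → Hub: 21+5+27+14+11+10 = 88
Hub → #101 → #102 → #105 → #103 → #104 → Hub: 21+5+20+11+25+20 = 102
Hub → #101 → #102 → #105 → #104 → #103 → Hub: 21+5+20+14+25+10 = 95
Hub → #101 → #103 → #102 → #104 → #105 → Hub: 21+26+23+27+14+6 = 117
Hub → #101 → #103 → #102 → #105 → #104 → Hub: 21+26+23+20+14+20 = 124
Hub → #101 → #103 → #104 → #102 → #105 → Hub: 21+26+25+27+20+6 = 125
Hub → #101 → #103 → #104 → #105 → #102 → Hub: 21+26+25+14+20+26 = 132
Hub → #101 → #103 → #105 → #102 → #104 → Hub: 21+26+11+20+27+20 = 125
Hub → #101 → #103 → #105 → #104 → #102 → Hub: 21+26+11+14+27+26 = 125
Hub → #101 → #104 → #102 → #103 → #105 → Hub: 21+29+27+23+11+6 = 117
Hub → #101 → #104 → #102 → #105 → #103 → Hub: 21+29+27+20+11+10 = 118
… (46 more)
Hub → #103 → #102 → #101 → #104 → #105 → Hub: 10+23+5+29+14+6 = 87  ← best
The minimum is 87.
One optimal route: Hub → #103 → #102 → #101 → #104 → #105 → Hub (or its reverse).

Minimum total distance: 87.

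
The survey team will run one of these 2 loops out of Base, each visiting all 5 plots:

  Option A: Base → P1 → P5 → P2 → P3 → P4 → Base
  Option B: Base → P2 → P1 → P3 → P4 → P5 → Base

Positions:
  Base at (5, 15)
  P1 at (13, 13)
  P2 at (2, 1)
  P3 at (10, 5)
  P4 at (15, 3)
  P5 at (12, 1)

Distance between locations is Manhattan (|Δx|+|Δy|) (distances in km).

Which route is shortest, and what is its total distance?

Shortest is Option A, total 74 km.

Option A: 10 + 13 + 10 + 12 + 7 + 22 = 74
Option B: 17 + 23 + 11 + 7 + 5 + 21 = 84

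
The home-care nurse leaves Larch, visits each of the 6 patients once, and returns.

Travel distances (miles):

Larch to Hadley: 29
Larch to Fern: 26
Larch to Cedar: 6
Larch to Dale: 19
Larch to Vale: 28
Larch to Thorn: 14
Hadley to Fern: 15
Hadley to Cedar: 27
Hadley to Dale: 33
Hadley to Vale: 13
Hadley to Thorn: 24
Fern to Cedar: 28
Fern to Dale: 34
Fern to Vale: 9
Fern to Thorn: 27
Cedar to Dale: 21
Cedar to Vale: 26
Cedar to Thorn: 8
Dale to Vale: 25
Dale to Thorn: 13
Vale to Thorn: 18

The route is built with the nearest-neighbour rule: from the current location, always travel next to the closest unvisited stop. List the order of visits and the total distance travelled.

Nearest-neighbour total = 105 miles; route Larch → Cedar → Thorn → Dale → Vale → Fern → Hadley → Larch.

At Larch the remaining stops are Cedar 6, Thorn 14, Dale 19, Fern 26, Vale 28, Hadley 29; go to Cedar.
At Cedar the remaining stops are Thorn 8, Dale 21, Vale 26, Hadley 27, Fern 28; go to Thorn.
At Thorn the remaining stops are Dale 13, Vale 18, Hadley 24, Fern 27; go to Dale.
At Dale the remaining stops are Vale 25, Hadley 33, Fern 34; go to Vale.
At Vale the remaining stops are Fern 9, Hadley 13; go to Fern.
At Fern the remaining stops are Hadley 15; go to Hadley.
Return Hadley→Larch: 29.
Total = 6 + 8 + 13 + 25 + 9 + 15 + 29 = 105.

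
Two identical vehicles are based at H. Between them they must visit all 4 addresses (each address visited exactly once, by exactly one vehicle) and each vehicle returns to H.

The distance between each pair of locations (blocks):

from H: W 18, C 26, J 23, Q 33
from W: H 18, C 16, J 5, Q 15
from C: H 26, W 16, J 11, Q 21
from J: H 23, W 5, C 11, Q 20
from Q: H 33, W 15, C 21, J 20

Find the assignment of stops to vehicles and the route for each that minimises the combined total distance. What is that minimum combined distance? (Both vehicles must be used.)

124 blocks — the smallest possible combined total.

Try each way of splitting the stops between the two vehicles (each non-empty) and, for each split, find the best tour for each vehicle:
  {W} + {C, J, Q}: 36 + 88 = 124
  {C} + {W, J, Q}: 52 + 76 = 128
  {W, C} + {J, Q}: 60 + 76 = 136
  {J} + {W, C, Q}: 46 + 80 = 126
  {W, J} + {C, Q}: 46 + 80 = 126
  {C, J} + {W, Q}: 60 + 66 = 126
  … (7 splits in total)
Best: vehicle 1 H → W → H = 36; vehicle 2 H → J → C → Q → H = 88; combined 124.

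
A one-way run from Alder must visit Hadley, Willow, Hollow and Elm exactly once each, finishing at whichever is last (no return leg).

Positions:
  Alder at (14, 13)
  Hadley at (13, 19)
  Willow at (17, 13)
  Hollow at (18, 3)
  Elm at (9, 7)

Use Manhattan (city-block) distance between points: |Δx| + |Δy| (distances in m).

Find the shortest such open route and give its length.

There are 4! = 24 possible orderings.
Alder→Hadley→Willow→Hollow→Elm: 7+10+11+13 = 41
Alder→Hadley→Willow→Elm→Hollow: 7+10+14+13 = 44
Alder→Hadley→Hollow→Willow→Elm: 7+21+11+14 = 53
Alder→Hadley→Hollow→Elm→Willow: 7+21+13+14 = 55
Alder→Hadley→Elm→Willow→Hollow: 7+16+14+11 = 48
Alder→Hadley→Elm→Hollow→Willow: 7+16+13+11 = 47
Alder→Willow→Hadley→Hollow→Elm: 3+10+21+13 = 47
Alder→Willow→Hadley→Elm→Hollow: 3+10+16+13 = 42
Alder→Willow→Hollow→Hadley→Elm: 3+11+21+16 = 51
Alder→Willow→Hollow→Elm→Hadley: 3+11+13+16 = 43
Alder→Willow→Elm→Hadley→Hollow: 3+14+16+21 = 54
Alder→Willow→Elm→Hollow→Hadley: 3+14+13+21 = 51
Alder→Hollow→Hadley→Willow→Elm: 14+21+10+14 = 59
Alder→Hollow→Hadley→Elm→Willow: 14+21+16+14 = 65
… (10 more)
The minimum is 41.
One shortest path: Alder → Hadley → Willow → Hollow → Elm.

Shortest open route: 41 m.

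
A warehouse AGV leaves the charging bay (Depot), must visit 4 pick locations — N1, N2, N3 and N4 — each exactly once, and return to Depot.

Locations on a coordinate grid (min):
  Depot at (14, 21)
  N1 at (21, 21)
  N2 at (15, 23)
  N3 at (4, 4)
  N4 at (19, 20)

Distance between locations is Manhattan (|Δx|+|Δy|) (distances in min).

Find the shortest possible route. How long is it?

With 4 stops there are 4!/2 = 12 distinct round trips (a route and its reverse cost the same).
Depot→N1→N2→N3→N4→Depot: 7+8+30+31+6 = 82
Depot→N1→N2→N4→N3→Depot: 7+8+7+31+27 = 80
Depot→N1→N3→N2→N4→Depot: 7+34+30+7+6 = 84
Depot→N1→N3→N4→N2→Depot: 7+34+31+7+3 = 82
Depot→N1→N4→N2→N3→Depot: 7+3+7+30+27 = 74
Depot→N1→N4→N3→N2→Depot: 7+3+31+30+3 = 74
Depot→N2→N1→N3→N4→Depot: 3+8+34+31+6 = 82
Depot→N2→N1→N4→N3→Depot: 3+8+3+31+27 = 72
Depot→N2→N3→N1→N4→Depot: 3+30+34+3+6 = 76
Depot→N2→N4→N1→N3→Depot: 3+7+3+34+27 = 74
Depot→N3→N1→N2→N4→Depot: 27+34+8+7+6 = 82
Depot→N3→N2→N1→N4→Depot: 27+30+8+3+6 = 74
The minimum is 72.
One optimal route: Depot → N2 → N1 → N4 → N3 → Depot (or its reverse).

Shortest round trip = 72 min.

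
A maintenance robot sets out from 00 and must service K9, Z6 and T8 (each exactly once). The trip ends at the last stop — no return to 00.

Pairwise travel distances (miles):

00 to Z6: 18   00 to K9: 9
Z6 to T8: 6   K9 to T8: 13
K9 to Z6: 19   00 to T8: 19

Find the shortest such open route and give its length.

There are 3! = 6 possible orderings.
00→K9→Z6→T8: 9+19+6 = 34
00→K9→T8→Z6: 9+13+6 = 28
00→Z6→K9→T8: 18+19+13 = 50
00→Z6→T8→K9: 18+6+13 = 37
00→T8→K9→Z6: 19+13+19 = 51
00→T8→Z6→K9: 19+6+19 = 44
The minimum is 28.
One shortest path: 00 → K9 → T8 → Z6.

28 miles — the minimum one-way total.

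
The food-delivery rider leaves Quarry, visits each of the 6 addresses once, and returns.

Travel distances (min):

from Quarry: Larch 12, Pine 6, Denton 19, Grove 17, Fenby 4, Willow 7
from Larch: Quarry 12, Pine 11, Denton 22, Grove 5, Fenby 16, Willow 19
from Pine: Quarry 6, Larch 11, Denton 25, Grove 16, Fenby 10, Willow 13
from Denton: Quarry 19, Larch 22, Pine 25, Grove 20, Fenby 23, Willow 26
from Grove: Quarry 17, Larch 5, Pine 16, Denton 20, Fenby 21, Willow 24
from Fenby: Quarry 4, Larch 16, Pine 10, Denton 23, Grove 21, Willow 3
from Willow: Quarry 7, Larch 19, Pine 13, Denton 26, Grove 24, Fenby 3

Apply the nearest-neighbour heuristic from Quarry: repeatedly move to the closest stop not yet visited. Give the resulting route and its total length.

From Quarry: distances to unvisited — Fenby=4, Pine=6, Willow=7, Larch=12, Grove=17, Denton=19. Nearest is Fenby (4).
From Fenby: distances to unvisited — Willow=3, Pine=10, Larch=16, Grove=21, Denton=23. Nearest is Willow (3).
From Willow: distances to unvisited — Pine=13, Larch=19, Grove=24, Denton=26. Nearest is Pine (13).
From Pine: distances to unvisited — Larch=11, Grove=16, Denton=25. Nearest is Larch (11).
From Larch: distances to unvisited — Grove=5, Denton=22. Nearest is Grove (5).
From Grove: distances to unvisited — Denton=20. Nearest is Denton (20).
Return Denton→Quarry: 19.
Total = 4 + 3 + 13 + 11 + 5 + 20 + 19 = 75.

Nearest-neighbour total = 75 min; route Quarry → Fenby → Willow → Pine → Larch → Grove → Denton → Quarry.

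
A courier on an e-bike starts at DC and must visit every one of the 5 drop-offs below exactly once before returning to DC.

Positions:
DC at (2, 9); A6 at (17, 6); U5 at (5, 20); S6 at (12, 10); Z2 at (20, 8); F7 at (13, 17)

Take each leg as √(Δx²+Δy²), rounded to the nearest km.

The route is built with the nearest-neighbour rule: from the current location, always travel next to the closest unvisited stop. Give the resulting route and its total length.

Total distance 51 km via the nearest-neighbour route DC → S6 → A6 → Z2 → F7 → U5 → DC.

At DC the remaining stops are S6 10, U5 11, F7 14, A6 15, Z2 18; go to S6.
At S6 the remaining stops are A6 6, F7 7, Z2 8, U5 12; go to A6.
At A6 the remaining stops are Z2 4, F7 12, U5 18; go to Z2.
At Z2 the remaining stops are F7 11, U5 19; go to F7.
At F7 the remaining stops are U5 9; go to U5.
Return U5→DC: 11.
Total = 10 + 6 + 4 + 11 + 9 + 11 = 51.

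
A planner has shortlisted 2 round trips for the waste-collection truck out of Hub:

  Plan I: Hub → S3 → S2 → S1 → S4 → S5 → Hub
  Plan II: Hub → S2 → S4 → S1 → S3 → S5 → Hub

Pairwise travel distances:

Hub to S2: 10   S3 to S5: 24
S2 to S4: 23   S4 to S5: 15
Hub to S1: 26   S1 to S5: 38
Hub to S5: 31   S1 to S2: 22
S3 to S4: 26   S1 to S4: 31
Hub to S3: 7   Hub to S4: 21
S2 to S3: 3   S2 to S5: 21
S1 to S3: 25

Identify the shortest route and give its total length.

Plan I: 7 + 3 + 22 + 31 + 15 + 31 = 109
Plan II: 10 + 23 + 31 + 25 + 24 + 31 = 144

Shortest is Plan I, total 109.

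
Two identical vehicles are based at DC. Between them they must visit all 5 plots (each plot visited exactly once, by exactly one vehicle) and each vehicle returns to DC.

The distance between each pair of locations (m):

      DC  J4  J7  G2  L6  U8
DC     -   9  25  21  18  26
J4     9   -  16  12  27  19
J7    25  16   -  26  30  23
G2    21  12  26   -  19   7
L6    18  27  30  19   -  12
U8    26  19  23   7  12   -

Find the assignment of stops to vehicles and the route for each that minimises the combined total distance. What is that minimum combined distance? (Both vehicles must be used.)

Minimum combined distance: 106 m.

Check every non-empty split of the stops between the two vehicles; for each half take its own optimal tour:
  {J4} + {J7, G2, L6, U8}: 18 + 88 = 106
  {J7} + {J4, G2, L6, U8}: 50 + 58 = 108
  {J4, J7} + {G2, L6, U8}: 50 + 58 = 108
  {G2} + {J4, J7, L6, U8}: 42 + 78 = 120
  {J4, G2} + {J7, L6, U8}: 42 + 78 = 120
  {J7, G2} + {J4, L6, U8}: 72 + 58 = 130
  … (15 splits in total)
Best: vehicle 1 DC → J4 → DC = 18; vehicle 2 DC → J7 → G2 → U8 → L6 → DC = 88; combined 106.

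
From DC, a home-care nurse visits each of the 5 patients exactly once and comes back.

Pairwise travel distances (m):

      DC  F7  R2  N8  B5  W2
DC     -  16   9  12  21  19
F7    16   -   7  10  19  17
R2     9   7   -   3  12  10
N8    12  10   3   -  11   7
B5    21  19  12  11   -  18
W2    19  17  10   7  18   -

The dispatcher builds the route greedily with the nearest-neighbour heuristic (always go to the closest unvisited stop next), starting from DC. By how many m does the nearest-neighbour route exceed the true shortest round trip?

The nearest-neighbour route is 4 m longer than optimal.

From DC: R2=9, N8=12, F7=16, W2=19, B5=21 → choose R2 (9).
From R2: N8=3, F7=7, W2=10, B5=12 → choose N8 (3).
From N8: W2=7, F7=10, B5=11 → choose W2 (7).
From W2: F7=17, B5=18 → choose F7 (17).
From F7: B5=19 → choose B5 (19).
NN route DC → R2 → N8 → W2 → F7 → B5 → DC costs 76.
Optimal: DC → F7 → R2 → N8 → W2 → B5 → DC costs 72 (by enumerating all 60 distinct tours).
Excess = 76 − 72 = 4.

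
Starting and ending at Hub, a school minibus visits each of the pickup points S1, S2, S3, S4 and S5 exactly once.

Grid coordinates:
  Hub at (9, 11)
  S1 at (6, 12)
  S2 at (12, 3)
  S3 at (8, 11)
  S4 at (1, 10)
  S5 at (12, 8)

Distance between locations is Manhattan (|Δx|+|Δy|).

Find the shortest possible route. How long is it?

40 — the shortest possible round trip.

Hub→S1→S2→S3→S4→S5→Hub: 4+15+12+8+13+6 = 58
Hub→S1→S2→S3→S5→S4→Hub: 4+15+12+7+13+9 = 60
Hub→S1→S2→S4→S3→S5→Hub: 4+15+18+8+7+6 = 58
Hub→S1→S2→S4→S5→S3→Hub: 4+15+18+13+7+1 = 58
Hub→S1→S2→S5→S3→S4→Hub: 4+15+5+7+8+9 = 48
Hub→S1→S2→S5→S4→S3→Hub: 4+15+5+13+8+1 = 46
Hub→S1→S3→S2→S4→S5→Hub: 4+3+12+18+13+6 = 56
Hub→S1→S3→S2→S5→S4→Hub: 4+3+12+5+13+9 = 46
Hub→S1→S3→S4→S2→S5→Hub: 4+3+8+18+5+6 = 44
Hub→S1→S3→S4→S5→S2→Hub: 4+3+8+13+5+11 = 44
Hub→S1→S3→S5→S2→S4→Hub: 4+3+7+5+18+9 = 46
Hub→S1→S3→S5→S4→S2→Hub: 4+3+7+13+18+11 = 56
Hub→S1→S4→S2→S3→S5→Hub: 4+7+18+12+7+6 = 54
Hub→S1→S4→S2→S5→S3→Hub: 4+7+18+5+7+1 = 42
… (46 more)
Hub→S2→S5→S4→S1→S3→Hub: 11+5+13+7+3+1 = 40  ← best
The minimum is 40.
One optimal route: Hub → S2 → S5 → S4 → S1 → S3 → Hub (or its reverse).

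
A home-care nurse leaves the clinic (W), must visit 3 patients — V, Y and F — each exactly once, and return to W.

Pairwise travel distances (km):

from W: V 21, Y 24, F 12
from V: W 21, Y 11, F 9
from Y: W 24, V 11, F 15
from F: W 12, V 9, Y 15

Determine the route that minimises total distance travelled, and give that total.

W - V - Y - F - W: 21+11+15+12 = 59
W - V - F - Y - W: 21+9+15+24 = 69
W - Y - V - F - W: 24+11+9+12 = 56
The minimum is 56.
One optimal route: W → Y → V → F → W (or its reverse).

Shortest round trip = 56 km.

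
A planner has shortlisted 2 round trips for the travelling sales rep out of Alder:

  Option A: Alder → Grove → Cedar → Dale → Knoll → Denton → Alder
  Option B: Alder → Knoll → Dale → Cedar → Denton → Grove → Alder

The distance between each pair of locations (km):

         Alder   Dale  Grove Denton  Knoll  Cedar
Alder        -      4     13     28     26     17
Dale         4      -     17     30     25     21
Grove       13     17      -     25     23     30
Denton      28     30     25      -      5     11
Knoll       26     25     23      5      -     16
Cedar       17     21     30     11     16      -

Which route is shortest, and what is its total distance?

Shortest is Option B, total 121 km.

Option A: 13 + 30 + 21 + 25 + 5 + 28 = 122
Option B: 26 + 25 + 21 + 11 + 25 + 13 = 121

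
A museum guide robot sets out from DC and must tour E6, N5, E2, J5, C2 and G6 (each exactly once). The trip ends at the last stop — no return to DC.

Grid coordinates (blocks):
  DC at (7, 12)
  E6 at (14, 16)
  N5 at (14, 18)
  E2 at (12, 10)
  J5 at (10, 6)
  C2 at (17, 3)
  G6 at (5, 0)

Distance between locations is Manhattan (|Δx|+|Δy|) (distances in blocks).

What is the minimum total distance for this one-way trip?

There are 6! = 720 possible orderings.
DC - E6 - N5 - E2 - J5 - C2 - G6: 11+2+10+6+10+15 = 54
DC - E6 - N5 - E2 - J5 - G6 - C2: 11+2+10+6+11+15 = 55
DC - E6 - N5 - E2 - C2 - J5 - G6: 11+2+10+12+10+11 = 56
DC - E6 - N5 - E2 - C2 - G6 - J5: 11+2+10+12+15+11 = 61
DC - E6 - N5 - E2 - G6 - J5 - C2: 11+2+10+17+11+10 = 61
DC - E6 - N5 - E2 - G6 - C2 - J5: 11+2+10+17+15+10 = 65
DC - E6 - N5 - J5 - E2 - C2 - G6: 11+2+16+6+12+15 = 62
DC - E6 - N5 - J5 - E2 - G6 - C2: 11+2+16+6+17+15 = 67
… (712 more)
The minimum is 54.
One shortest path: DC → E6 → N5 → E2 → J5 → C2 → G6.

Shortest open route: 54 blocks.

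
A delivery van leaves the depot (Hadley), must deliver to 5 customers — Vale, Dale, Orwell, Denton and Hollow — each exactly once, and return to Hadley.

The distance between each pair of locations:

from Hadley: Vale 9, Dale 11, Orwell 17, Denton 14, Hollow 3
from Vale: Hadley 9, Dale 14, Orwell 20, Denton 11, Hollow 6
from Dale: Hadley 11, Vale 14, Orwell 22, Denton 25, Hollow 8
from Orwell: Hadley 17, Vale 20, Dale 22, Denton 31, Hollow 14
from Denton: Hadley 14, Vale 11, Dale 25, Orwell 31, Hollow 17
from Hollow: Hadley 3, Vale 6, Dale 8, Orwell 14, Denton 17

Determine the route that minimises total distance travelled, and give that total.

78 — the shortest possible round trip.

There are 60 distinct closed tours to check (reversals are equivalent).
Hadley-Vale-Dale-Orwell-Denton-Hollow-Hadley: 9+14+22+31+17+3 = 96
Hadley-Vale-Dale-Orwell-Hollow-Denton-Hadley: 9+14+22+14+17+14 = 90
Hadley-Vale-Dale-Denton-Orwell-Hollow-Hadley: 9+14+25+31+14+3 = 96
Hadley-Vale-Dale-Denton-Hollow-Orwell-Hadley: 9+14+25+17+14+17 = 96
Hadley-Vale-Dale-Hollow-Orwell-Denton-Hadley: 9+14+8+14+31+14 = 90
Hadley-Vale-Dale-Hollow-Denton-Orwell-Hadley: 9+14+8+17+31+17 = 96
Hadley-Vale-Orwell-Dale-Denton-Hollow-Hadley: 9+20+22+25+17+3 = 96
Hadley-Vale-Orwell-Dale-Hollow-Denton-Hadley: 9+20+22+8+17+14 = 90
Hadley-Vale-Orwell-Denton-Dale-Hollow-Hadley: 9+20+31+25+8+3 = 96
Hadley-Vale-Orwell-Denton-Hollow-Dale-Hadley: 9+20+31+17+8+11 = 96
Hadley-Vale-Orwell-Hollow-Dale-Denton-Hadley: 9+20+14+8+25+14 = 90
Hadley-Vale-Orwell-Hollow-Denton-Dale-Hadley: 9+20+14+17+25+11 = 96
Hadley-Vale-Denton-Dale-Orwell-Hollow-Hadley: 9+11+25+22+14+3 = 84
Hadley-Vale-Denton-Dale-Hollow-Orwell-Hadley: 9+11+25+8+14+17 = 84
… (46 more)
Hadley-Dale-Orwell-Hollow-Vale-Denton-Hadley: 11+22+14+6+11+14 = 78  ← best
The minimum is 78.
One optimal route: Hadley → Dale → Orwell → Hollow → Vale → Denton → Hadley (or its reverse).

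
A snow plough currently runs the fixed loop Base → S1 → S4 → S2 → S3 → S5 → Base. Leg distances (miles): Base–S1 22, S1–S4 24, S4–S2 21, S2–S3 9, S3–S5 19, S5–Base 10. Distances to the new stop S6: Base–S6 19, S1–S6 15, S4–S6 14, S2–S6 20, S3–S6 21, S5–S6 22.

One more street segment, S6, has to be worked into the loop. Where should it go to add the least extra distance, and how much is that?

+5 miles — insert S6 between S1 and S4.

Insertion cost between consecutive stops i–j is d(i,S6) + d(S6,j) − d(i,j):
  between Base and S1: 19 + 15 − 22 = 12
  between S1 and S4: 15 + 14 − 24 = 5
  between S4 and S2: 14 + 20 − 21 = 13
  between S2 and S3: 20 + 21 − 9 = 32
  between S3 and S5: 21 + 22 − 19 = 24
  between S5 and Base: 22 + 19 − 10 = 31
Cheapest insertion is between S1 and S4, adding 5.
New total = 105 + 5 = 110.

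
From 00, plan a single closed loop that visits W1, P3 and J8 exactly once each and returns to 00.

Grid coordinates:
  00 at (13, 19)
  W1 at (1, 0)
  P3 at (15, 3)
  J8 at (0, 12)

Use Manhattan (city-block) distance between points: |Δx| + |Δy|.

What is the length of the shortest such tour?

There are 3 distinct closed tours to check (reversals are equivalent).
00→W1→P3→J8→00: 31+17+24+20 = 92
00→W1→J8→P3→00: 31+13+24+18 = 86
00→P3→W1→J8→00: 18+17+13+20 = 68
The minimum is 68.
One optimal route: 00 → P3 → W1 → J8 → 00 (or its reverse).

Minimum total distance: 68.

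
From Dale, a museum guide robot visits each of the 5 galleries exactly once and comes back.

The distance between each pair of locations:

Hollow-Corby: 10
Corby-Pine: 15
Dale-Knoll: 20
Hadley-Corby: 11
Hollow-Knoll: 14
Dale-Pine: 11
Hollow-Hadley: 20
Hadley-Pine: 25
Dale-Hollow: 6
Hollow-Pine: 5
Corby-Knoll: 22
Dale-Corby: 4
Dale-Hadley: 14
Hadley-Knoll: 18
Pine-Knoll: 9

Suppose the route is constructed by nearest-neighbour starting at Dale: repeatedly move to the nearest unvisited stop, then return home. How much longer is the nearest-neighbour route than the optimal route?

7 longer than the optimal tour.

Dale: Corby=4, Hollow=6, Pine=11, Hadley=14, Knoll=20 ⇒ Corby
Corby: Hollow=10, Hadley=11, Pine=15, Knoll=22 ⇒ Hollow
Hollow: Pine=5, Knoll=14, Hadley=20 ⇒ Pine
Pine: Knoll=9, Hadley=25 ⇒ Knoll
Knoll: Hadley=18 ⇒ Hadley
NN route Dale → Corby → Hollow → Pine → Knoll → Hadley → Dale costs 60.
Optimal: Dale → Hollow → Pine → Knoll → Hadley → Corby → Dale costs 53 (by enumerating all 60 distinct tours).
Excess = 60 − 53 = 7.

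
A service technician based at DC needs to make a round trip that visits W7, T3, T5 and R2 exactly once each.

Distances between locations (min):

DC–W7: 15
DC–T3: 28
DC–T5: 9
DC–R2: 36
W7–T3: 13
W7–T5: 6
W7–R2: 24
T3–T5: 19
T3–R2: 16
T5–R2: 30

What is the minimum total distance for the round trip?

There are 12 distinct closed tours to check (reversals are equivalent).
DC→W7→T3→T5→R2→DC: 15+13+19+30+36 = 113
DC→W7→T3→R2→T5→DC: 15+13+16+30+9 = 83
DC→W7→T5→T3→R2→DC: 15+6+19+16+36 = 92
DC→W7→T5→R2→T3→DC: 15+6+30+16+28 = 95
DC→W7→R2→T3→T5→DC: 15+24+16+19+9 = 83
DC→W7→R2→T5→T3→DC: 15+24+30+19+28 = 116
DC→T3→W7→T5→R2→DC: 28+13+6+30+36 = 113
DC→T3→W7→R2→T5→DC: 28+13+24+30+9 = 104
DC→T3→T5→W7→R2→DC: 28+19+6+24+36 = 113
DC→T3→R2→W7→T5→DC: 28+16+24+6+9 = 83
DC→T5→W7→T3→R2→DC: 9+6+13+16+36 = 80
DC→T5→T3→W7→R2→DC: 9+19+13+24+36 = 101
The minimum is 80.
One optimal route: DC → T5 → W7 → T3 → R2 → DC (or its reverse).

Minimum total distance: 80 min.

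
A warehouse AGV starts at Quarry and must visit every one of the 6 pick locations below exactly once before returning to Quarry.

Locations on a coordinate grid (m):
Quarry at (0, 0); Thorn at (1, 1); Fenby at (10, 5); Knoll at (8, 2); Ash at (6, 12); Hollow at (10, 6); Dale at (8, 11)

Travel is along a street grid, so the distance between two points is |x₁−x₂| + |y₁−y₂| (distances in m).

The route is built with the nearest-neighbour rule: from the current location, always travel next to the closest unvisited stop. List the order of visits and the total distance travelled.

Total distance 44 m via the nearest-neighbour route Quarry → Thorn → Knoll → Fenby → Hollow → Dale → Ash → Quarry.

Quarry → [Thorn:2 / Knoll:10 / Fenby:15 / Hollow:16 / Ash:18 / Dale:19] → Thorn (2)
Thorn → [Knoll:8 / Fenby:13 / Hollow:14 / Ash:16 / Dale:17] → Knoll (8)
Knoll → [Fenby:5 / Hollow:6 / Dale:9 / Ash:12] → Fenby (5)
Fenby → [Hollow:1 / Dale:8 / Ash:11] → Hollow (1)
Hollow → [Dale:7 / Ash:10] → Dale (7)
Dale → [Ash:3] → Ash (3)
Return Ash→Quarry: 18.
Total = 2 + 8 + 5 + 1 + 7 + 3 + 18 = 44.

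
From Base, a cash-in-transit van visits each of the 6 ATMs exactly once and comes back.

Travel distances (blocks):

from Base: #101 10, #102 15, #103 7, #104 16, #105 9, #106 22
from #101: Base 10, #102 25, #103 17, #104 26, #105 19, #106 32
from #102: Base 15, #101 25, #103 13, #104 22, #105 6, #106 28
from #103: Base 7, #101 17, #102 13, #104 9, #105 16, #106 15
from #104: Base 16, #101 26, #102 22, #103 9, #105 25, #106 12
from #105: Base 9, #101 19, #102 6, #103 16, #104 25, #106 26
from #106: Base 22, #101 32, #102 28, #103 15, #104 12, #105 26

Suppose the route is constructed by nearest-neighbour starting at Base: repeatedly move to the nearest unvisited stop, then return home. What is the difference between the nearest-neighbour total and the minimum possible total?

From Base: #103=7, #105=9, #101=10, #102=15, #104=16, #106=22 → choose #103 (7).
From #103: #104=9, #102=13, #106=15, #105=16, #101=17 → choose #104 (9).
From #104: #106=12, #102=22, #105=25, #101=26 → choose #106 (12).
From #106: #105=26, #102=28, #101=32 → choose #105 (26).
From #105: #102=6, #101=19 → choose #102 (6).
From #102: #101=25 → choose #101 (25).
NN route Base → #103 → #104 → #106 → #105 → #102 → #101 → Base costs 95.
Optimal: Base → #101 → #103 → #104 → #106 → #102 → #105 → Base costs 91 (by enumerating all 360 distinct tours).
Excess = 95 − 91 = 4.

Excess over optimum: 4 blocks.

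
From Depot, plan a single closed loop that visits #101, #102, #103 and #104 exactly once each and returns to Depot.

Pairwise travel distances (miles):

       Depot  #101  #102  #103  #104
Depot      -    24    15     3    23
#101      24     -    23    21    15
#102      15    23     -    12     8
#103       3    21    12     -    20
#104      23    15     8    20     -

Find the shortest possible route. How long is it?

Depot - #101 - #102 - #103 - #104 - Depot: 24+23+12+20+23 = 102
Depot - #101 - #102 - #104 - #103 - Depot: 24+23+8+20+3 = 78
Depot - #101 - #103 - #102 - #104 - Depot: 24+21+12+8+23 = 88
Depot - #101 - #103 - #104 - #102 - Depot: 24+21+20+8+15 = 88
Depot - #101 - #104 - #102 - #103 - Depot: 24+15+8+12+3 = 62
Depot - #101 - #104 - #103 - #102 - Depot: 24+15+20+12+15 = 86
Depot - #102 - #101 - #103 - #104 - Depot: 15+23+21+20+23 = 102
Depot - #102 - #101 - #104 - #103 - Depot: 15+23+15+20+3 = 76
Depot - #102 - #103 - #101 - #104 - Depot: 15+12+21+15+23 = 86
Depot - #102 - #104 - #101 - #103 - Depot: 15+8+15+21+3 = 62
Depot - #103 - #101 - #102 - #104 - Depot: 3+21+23+8+23 = 78
Depot - #103 - #102 - #101 - #104 - Depot: 3+12+23+15+23 = 76
The minimum is 62.
One optimal route: Depot → #101 → #104 → #102 → #103 → Depot (or its reverse).

62 miles — the shortest possible round trip.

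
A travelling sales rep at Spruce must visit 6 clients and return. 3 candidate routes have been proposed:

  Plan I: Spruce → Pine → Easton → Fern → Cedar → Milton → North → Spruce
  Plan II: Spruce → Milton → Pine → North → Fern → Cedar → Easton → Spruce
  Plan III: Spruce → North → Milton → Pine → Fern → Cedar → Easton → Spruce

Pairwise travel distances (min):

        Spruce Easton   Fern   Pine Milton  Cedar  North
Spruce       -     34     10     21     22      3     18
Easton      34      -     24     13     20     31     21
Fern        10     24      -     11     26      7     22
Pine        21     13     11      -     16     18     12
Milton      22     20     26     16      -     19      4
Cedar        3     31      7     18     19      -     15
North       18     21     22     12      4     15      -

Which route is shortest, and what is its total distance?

Plan I: 21 + 13 + 24 + 7 + 19 + 4 + 18 = 106
Plan II: 22 + 16 + 12 + 22 + 7 + 31 + 34 = 144
Plan III: 18 + 4 + 16 + 11 + 7 + 31 + 34 = 121

106 min — Plan I is the shortest.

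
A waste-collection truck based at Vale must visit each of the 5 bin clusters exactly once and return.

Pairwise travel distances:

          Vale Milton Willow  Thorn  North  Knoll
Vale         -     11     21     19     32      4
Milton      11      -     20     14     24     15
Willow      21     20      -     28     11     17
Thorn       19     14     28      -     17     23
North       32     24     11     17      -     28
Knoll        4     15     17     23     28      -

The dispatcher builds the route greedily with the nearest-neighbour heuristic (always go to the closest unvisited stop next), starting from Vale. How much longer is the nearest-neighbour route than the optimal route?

From Vale: Knoll=4, Milton=11, Thorn=19, Willow=21, North=32 → choose Knoll (4).
From Knoll: Milton=15, Willow=17, Thorn=23, North=28 → choose Milton (15).
From Milton: Thorn=14, Willow=20, North=24 → choose Thorn (14).
From Thorn: North=17, Willow=28 → choose North (17).
From North: Willow=11 → choose Willow (11).
NN route Vale → Knoll → Milton → Thorn → North → Willow → Vale costs 82.
Optimal: Vale → Milton → Thorn → North → Willow → Knoll → Vale costs 74 (by enumerating all 60 distinct tours).
Excess = 82 − 74 = 8.

8 longer than the optimal tour.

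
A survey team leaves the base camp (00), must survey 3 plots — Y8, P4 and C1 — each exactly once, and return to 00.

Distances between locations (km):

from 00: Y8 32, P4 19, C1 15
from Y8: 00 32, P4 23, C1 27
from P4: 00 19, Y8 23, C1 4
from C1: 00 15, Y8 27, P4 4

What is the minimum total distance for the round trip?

74 km — the shortest possible round trip.

00 → Y8 → P4 → C1 → 00: 32+23+4+15 = 74
00 → Y8 → C1 → P4 → 00: 32+27+4+19 = 82
00 → P4 → Y8 → C1 → 00: 19+23+27+15 = 84
The minimum is 74.
One optimal route: 00 → Y8 → P4 → C1 → 00 (or its reverse).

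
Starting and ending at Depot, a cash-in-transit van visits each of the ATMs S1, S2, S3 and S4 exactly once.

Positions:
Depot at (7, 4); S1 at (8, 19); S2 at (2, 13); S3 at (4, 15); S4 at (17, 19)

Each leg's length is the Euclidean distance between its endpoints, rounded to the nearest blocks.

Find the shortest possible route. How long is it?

With 4 stops there are 4!/2 = 12 distinct round trips (a route and its reverse cost the same).
Depot - S1 - S2 - S3 - S4 - Depot: 15+8+3+14+18 = 58
Depot - S1 - S2 - S4 - S3 - Depot: 15+8+16+14+11 = 64
Depot - S1 - S3 - S2 - S4 - Depot: 15+6+3+16+18 = 58
Depot - S1 - S3 - S4 - S2 - Depot: 15+6+14+16+10 = 61
Depot - S1 - S4 - S2 - S3 - Depot: 15+9+16+3+11 = 54
Depot - S1 - S4 - S3 - S2 - Depot: 15+9+14+3+10 = 51
Depot - S2 - S1 - S3 - S4 - Depot: 10+8+6+14+18 = 56
Depot - S2 - S1 - S4 - S3 - Depot: 10+8+9+14+11 = 52
Depot - S2 - S3 - S1 - S4 - Depot: 10+3+6+9+18 = 46
Depot - S2 - S4 - S1 - S3 - Depot: 10+16+9+6+11 = 52
Depot - S3 - S1 - S2 - S4 - Depot: 11+6+8+16+18 = 59
Depot - S3 - S2 - S1 - S4 - Depot: 11+3+8+9+18 = 49
The minimum is 46.
One optimal route: Depot → S2 → S3 → S1 → S4 → Depot (or its reverse).

Minimum total distance: 46 blocks.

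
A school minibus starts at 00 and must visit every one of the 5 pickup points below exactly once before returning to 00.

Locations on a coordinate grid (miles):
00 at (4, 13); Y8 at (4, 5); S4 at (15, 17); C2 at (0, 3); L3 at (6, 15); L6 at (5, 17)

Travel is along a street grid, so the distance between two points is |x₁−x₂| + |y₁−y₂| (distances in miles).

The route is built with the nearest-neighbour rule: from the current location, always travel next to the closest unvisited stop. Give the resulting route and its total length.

60 miles along 00 → L3 → L6 → S4 → Y8 → C2 → 00.

From 00: distances to unvisited — L3=4, L6=5, Y8=8, C2=14, S4=15. Nearest is L3 (4).
From L3: distances to unvisited — L6=3, S4=11, Y8=12, C2=18. Nearest is L6 (3).
From L6: distances to unvisited — S4=10, Y8=13, C2=19. Nearest is S4 (10).
From S4: distances to unvisited — Y8=23, C2=29. Nearest is Y8 (23).
From Y8: distances to unvisited — C2=6. Nearest is C2 (6).
Return C2→00: 14.
Total = 4 + 3 + 10 + 23 + 6 + 14 = 60.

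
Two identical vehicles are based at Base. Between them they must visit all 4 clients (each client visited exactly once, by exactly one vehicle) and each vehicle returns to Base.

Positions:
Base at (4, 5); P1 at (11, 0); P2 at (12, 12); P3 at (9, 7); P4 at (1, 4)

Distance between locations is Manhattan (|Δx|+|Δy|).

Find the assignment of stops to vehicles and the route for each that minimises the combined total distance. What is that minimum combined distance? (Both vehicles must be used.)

48 — the smallest possible combined total.

Check every non-empty split of the stops between the two vehicles; for each half take its own optimal tour:
  {P1} + {P2, P3, P4}: 24 + 38 = 62
  {P2} + {P1, P3, P4}: 30 + 34 = 64
  {P1, P2} + {P3, P4}: 40 + 22 = 62
  {P3} + {P1, P2, P4}: 14 + 46 = 60
  {P1, P3} + {P2, P4}: 28 + 38 = 66
  {P2, P3} + {P1, P4}: 30 + 30 = 60
  … (7 splits in total)
  {P1, P2, P3} + {P4}: 40 + 8 = 48  ← best
Best: vehicle 1 Base → P1 → P2 → P3 → Base = 40; vehicle 2 Base → P4 → Base = 8; combined 48.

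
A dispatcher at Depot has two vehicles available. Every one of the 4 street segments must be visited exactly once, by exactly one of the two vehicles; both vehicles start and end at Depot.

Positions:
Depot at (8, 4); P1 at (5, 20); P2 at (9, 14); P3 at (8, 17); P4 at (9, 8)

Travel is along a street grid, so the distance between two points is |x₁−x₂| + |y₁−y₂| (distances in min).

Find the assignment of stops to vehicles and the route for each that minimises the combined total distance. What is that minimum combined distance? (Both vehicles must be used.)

Minimum combined distance: 50 min.

Check every non-empty split of the stops between the two vehicles; for each half take its own optimal tour:
  {P1} + {P2, P3, P4}: 38 + 28 = 66
  {P2} + {P1, P3, P4}: 22 + 40 = 62
  {P1, P2} + {P3, P4}: 40 + 28 = 68
  {P3} + {P1, P2, P4}: 26 + 40 = 66
  {P1, P3} + {P2, P4}: 38 + 22 = 60
  {P2, P3} + {P1, P4}: 28 + 40 = 68
  … (7 splits in total)
  {P1, P2, P3} + {P4}: 40 + 10 = 50  ← best
Best: vehicle 1 Depot → P1 → P3 → P2 → Depot = 40; vehicle 2 Depot → P4 → Depot = 10; combined 50.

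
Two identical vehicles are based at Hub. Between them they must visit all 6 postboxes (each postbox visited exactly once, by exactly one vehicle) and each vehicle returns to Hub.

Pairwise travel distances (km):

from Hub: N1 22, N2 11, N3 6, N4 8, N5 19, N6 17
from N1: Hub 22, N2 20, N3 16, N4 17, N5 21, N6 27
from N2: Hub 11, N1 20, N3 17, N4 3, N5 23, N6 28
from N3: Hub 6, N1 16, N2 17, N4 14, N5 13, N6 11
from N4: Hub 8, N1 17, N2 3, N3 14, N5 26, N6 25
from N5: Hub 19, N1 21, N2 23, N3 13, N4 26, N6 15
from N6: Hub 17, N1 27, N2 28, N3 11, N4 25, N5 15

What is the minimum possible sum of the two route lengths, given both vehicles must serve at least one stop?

Try each way of splitting the stops between the two vehicles (each non-empty) and, for each split, find the best tour for each vehicle:
  {N1} + {N2, N3, N4, N5, N6}: 44 + 66 = 110
  {N2} + {N1, N3, N4, N5, N6}: 22 + 78 = 100
  {N1, N2} + {N3, N4, N5, N6}: 53 + 66 = 119
  {N3} + {N1, N2, N4, N5, N6}: 12 + 84 = 96
  {N1, N3} + {N2, N4, N5, N6}: 44 + 66 = 110
  {N2, N3} + {N1, N4, N5, N6}: 34 + 78 = 112
  … (31 splits in total)
Best: vehicle 1 Hub → N3 → Hub = 12; vehicle 2 Hub → N2 → N4 → N1 → N5 → N6 → Hub = 84; combined 96.

96 km — the smallest possible combined total.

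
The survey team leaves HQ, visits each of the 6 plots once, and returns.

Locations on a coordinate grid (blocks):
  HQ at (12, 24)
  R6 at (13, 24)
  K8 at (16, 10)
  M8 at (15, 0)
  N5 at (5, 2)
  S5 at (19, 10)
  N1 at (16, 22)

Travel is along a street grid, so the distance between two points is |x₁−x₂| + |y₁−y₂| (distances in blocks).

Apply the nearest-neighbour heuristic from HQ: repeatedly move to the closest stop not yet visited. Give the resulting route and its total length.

From HQ: distances to unvisited — R6=1, N1=6, K8=18, S5=21, M8=27, N5=29. Nearest is R6 (1).
From R6: distances to unvisited — N1=5, K8=17, S5=20, M8=26, N5=30. Nearest is N1 (5).
From N1: distances to unvisited — K8=12, S5=15, M8=23, N5=31. Nearest is K8 (12).
From K8: distances to unvisited — S5=3, M8=11, N5=19. Nearest is S5 (3).
From S5: distances to unvisited — M8=14, N5=22. Nearest is M8 (14).
From M8: distances to unvisited — N5=12. Nearest is N5 (12).
Return N5→HQ: 29.
Total = 1 + 5 + 12 + 3 + 14 + 12 + 29 = 76.

Total distance 76 blocks via the nearest-neighbour route HQ → R6 → N1 → K8 → S5 → M8 → N5 → HQ.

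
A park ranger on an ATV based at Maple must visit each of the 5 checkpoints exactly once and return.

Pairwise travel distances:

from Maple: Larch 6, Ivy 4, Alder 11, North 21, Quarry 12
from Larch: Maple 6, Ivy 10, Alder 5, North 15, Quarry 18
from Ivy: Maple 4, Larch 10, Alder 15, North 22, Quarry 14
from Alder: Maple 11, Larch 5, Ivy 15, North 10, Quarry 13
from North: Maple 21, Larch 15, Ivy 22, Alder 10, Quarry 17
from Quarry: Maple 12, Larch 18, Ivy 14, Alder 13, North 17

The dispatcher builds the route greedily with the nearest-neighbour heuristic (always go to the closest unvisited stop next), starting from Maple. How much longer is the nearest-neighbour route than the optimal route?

Excess over optimum: 2.

Maple: Ivy=4, Larch=6, Alder=11, Quarry=12, North=21 ⇒ Ivy
Ivy: Larch=10, Quarry=14, Alder=15, North=22 ⇒ Larch
Larch: Alder=5, North=15, Quarry=18 ⇒ Alder
Alder: North=10, Quarry=13 ⇒ North
North: Quarry=17 ⇒ Quarry
NN route Maple → Ivy → Larch → Alder → North → Quarry → Maple costs 58.
Optimal: Maple → Larch → Alder → North → Quarry → Ivy → Maple costs 56 (by enumerating all 60 distinct tours).
Excess = 58 − 56 = 2.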